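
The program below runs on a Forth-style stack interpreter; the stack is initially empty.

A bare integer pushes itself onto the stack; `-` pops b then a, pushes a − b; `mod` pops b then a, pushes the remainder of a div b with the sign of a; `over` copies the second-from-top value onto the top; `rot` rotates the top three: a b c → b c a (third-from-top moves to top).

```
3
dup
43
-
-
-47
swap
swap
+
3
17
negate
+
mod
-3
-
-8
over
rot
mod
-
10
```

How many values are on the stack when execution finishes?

2

3      → [3]
dup    → [3, 3]
43     → [3, 3, 43]
-      → [3, -40]
-      → [43]
-47    → [43, -47]
swap   → [-47, 43]
swap   → [43, -47]
+      → [-4]
3      → [-4, 3]
17     → [-4, 3, 17]
negate → [-4, 3, -17]
+      → [-4, -14]
mod    → [-4]
-3     → [-4, -3]
-      → [-1]
-8     → [-1, -8]
over   → [-1, -8, -1]
rot    → [-8, -1, -1]
mod    → [-8, 0]
-      → [-8]
10     → [-8, 10]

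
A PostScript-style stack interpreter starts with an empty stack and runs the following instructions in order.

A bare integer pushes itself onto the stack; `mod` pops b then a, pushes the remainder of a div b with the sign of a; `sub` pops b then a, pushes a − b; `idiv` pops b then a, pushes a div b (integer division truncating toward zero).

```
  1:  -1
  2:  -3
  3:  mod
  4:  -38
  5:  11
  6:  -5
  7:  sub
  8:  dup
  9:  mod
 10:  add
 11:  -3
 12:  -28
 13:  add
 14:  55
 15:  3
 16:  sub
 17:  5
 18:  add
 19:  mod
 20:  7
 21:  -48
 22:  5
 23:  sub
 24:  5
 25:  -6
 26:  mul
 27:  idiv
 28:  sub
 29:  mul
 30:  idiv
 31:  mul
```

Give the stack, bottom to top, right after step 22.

-1  → [-1]
-3  → [-1, -3]
mod → [-1]
-38 → [-1, -38]
11  → [-1, -38, 11]
-5  → [-1, -38, 11, -5]
sub → [-1, -38, 16]
dup → [-1, -38, 16, 16]
mod → [-1, -38, 0]
add → [-1, -38]
-3  → [-1, -38, -3]
-28 → [-1, -38, -3, -28]
add → [-1, -38, -31]
55  → [-1, -38, -31, 55]
3   → [-1, -38, -31, 55, 3]
sub → [-1, -38, -31, 52]
5   → [-1, -38, -31, 52, 5]
add → [-1, -38, -31, 57]
mod → [-1, -38, -31]
7   → [-1, -38, -31, 7]
-48 → [-1, -38, -31, 7, -48]
5   → [-1, -38, -31, 7, -48, 5]

[-1, -38, -31, 7, -48, 5]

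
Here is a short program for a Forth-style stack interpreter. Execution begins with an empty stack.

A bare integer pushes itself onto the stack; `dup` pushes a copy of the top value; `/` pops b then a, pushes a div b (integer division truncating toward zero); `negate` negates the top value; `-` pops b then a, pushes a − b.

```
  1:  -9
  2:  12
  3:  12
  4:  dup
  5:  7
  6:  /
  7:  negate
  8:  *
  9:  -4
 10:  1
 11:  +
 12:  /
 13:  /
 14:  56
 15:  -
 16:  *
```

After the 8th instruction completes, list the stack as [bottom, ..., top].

-9     : [-9]
12     : [-9, 12]
12     : [-9, 12, 12]
dup    : [-9, 12, 12, 12]
7      : [-9, 12, 12, 12, 7]
/      : [-9, 12, 12, 1]
negate : [-9, 12, 12, -1]
*      : [-9, 12, -12]

[-9, 12, -12]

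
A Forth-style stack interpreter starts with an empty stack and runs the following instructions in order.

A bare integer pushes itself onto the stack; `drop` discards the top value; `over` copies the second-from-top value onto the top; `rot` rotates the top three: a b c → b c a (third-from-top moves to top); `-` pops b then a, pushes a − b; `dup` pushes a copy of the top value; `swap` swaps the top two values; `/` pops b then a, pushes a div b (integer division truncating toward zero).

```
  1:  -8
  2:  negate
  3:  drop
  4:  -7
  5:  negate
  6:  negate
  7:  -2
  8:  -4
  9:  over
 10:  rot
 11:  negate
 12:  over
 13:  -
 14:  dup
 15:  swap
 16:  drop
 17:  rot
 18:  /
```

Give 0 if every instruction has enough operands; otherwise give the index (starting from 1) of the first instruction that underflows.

0

-8     → [-8]
negate → [8]
drop   → []
-7     → [-7]
negate → [7]
negate → [-7]
-2     → [-7, -2]
-4     → [-7, -2, -4]
over   → [-7, -2, -4, -2]
rot    → [-7, -4, -2, -2]
negate → [-7, -4, -2, 2]
over   → [-7, -4, -2, 2, -2]
-      → [-7, -4, -2, 4]
dup    → [-7, -4, -2, 4, 4]
swap   → [-7, -4, -2, 4, 4]
drop   → [-7, -4, -2, 4]
rot    → [-7, -2, 4, -4]
/      → [-7, -2, -1]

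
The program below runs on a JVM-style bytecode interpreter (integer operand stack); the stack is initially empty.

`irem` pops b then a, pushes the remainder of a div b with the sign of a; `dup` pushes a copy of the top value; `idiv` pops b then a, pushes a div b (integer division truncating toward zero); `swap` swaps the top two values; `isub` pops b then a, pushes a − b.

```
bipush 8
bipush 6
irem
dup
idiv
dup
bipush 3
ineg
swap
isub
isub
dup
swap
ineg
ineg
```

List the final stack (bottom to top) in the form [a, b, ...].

[5, 5]

bipush 8 → 8
bipush 6 → 8 6
irem     → 2
dup      → 2 2
idiv     → 1
dup      → 1 1
bipush 3 → 1 1 3
ineg     → 1 1 -3
swap     → 1 -3 1
isub     → 1 -4
isub     → 5
dup      → 5 5
swap     → 5 5
ineg     → 5 -5
ineg     → 5 5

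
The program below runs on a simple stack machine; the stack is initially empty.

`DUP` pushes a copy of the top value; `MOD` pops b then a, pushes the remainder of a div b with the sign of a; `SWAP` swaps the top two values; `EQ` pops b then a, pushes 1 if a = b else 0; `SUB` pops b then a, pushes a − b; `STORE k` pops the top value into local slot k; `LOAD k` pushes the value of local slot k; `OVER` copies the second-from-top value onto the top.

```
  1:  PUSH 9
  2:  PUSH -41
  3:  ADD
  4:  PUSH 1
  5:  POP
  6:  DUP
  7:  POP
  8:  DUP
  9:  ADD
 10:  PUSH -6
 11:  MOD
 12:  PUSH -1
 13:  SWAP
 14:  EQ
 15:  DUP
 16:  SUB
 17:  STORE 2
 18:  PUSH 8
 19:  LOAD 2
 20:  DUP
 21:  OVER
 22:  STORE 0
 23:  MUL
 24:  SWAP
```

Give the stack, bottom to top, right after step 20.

PUSH 9    [9]
PUSH -41  [9, -41]
ADD       [-32]
PUSH 1    [-32, 1]
POP       [-32]
DUP       [-32, -32]
POP       [-32]
DUP       [-32, -32]
ADD       [-64]
PUSH -6   [-64, -6]
MOD       [-4]
PUSH -1   [-4, -1]
SWAP      [-1, -4]
EQ        [0]
DUP       [0, 0]
SUB       [0]
STORE 2   []
PUSH 8    [8]
LOAD 2    [8, 0]
DUP       [8, 0, 0]

[8, 0, 0]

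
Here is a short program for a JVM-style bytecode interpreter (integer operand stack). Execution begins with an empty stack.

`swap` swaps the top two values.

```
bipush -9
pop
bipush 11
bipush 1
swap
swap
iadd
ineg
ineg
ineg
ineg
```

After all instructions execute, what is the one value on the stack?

bipush -9  -9
pop        (empty)
bipush 11  11
bipush 1   11 1
swap       1 11
swap       11 1
iadd       12
ineg       -12
ineg       12
ineg       -12
ineg       12

12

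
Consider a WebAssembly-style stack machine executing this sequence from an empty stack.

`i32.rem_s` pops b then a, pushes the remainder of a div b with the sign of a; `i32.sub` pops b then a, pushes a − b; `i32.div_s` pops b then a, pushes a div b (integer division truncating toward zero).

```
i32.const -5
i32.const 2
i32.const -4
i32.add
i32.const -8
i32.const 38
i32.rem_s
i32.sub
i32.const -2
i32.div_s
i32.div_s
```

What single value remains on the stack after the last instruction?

1

i32.const -5 : -5
i32.const 2  : -5 2
i32.const -4 : -5 2 -4
i32.add      : -5 -2
i32.const -8 : -5 -2 -8
i32.const 38 : -5 -2 -8 38
i32.rem_s    : -5 -2 -8
i32.sub      : -5 6
i32.const -2 : -5 6 -2
i32.div_s    : -5 -3
i32.div_s    : 1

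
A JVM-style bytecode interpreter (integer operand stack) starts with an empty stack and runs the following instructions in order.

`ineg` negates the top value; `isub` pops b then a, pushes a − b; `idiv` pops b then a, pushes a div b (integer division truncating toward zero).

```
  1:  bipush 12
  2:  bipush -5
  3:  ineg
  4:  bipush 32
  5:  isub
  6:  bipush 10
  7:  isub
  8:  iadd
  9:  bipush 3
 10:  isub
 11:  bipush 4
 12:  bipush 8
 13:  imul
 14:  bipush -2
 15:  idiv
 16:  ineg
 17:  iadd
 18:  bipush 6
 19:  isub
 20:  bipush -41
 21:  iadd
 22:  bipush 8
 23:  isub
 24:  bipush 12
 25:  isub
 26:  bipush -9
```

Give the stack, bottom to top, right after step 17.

bipush 12 -> 12
bipush -5 -> 12 -5
ineg      -> 12 5
bipush 32 -> 12 5 32
isub      -> 12 -27
bipush 10 -> 12 -27 10
isub      -> 12 -37
iadd      -> -25
bipush 3  -> -25 3
isub      -> -28
bipush 4  -> -28 4
bipush 8  -> -28 4 8
imul      -> -28 32
bipush -2 -> -28 32 -2
idiv      -> -28 -16
ineg      -> -28 16
iadd      -> -12

[-12]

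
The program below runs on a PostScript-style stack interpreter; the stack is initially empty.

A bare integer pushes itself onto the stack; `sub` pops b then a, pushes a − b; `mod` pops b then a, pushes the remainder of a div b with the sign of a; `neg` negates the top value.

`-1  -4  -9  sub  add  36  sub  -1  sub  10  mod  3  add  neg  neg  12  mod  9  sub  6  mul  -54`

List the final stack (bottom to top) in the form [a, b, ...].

[-42, -54]

-1  -> -1
-4  -> -1 -4
-9  -> -1 -4 -9
sub -> -1 5
add -> 4
36  -> 4 36
sub -> -32
-1  -> -32 -1
sub -> -31
10  -> -31 10
mod -> -1
3   -> -1 3
add -> 2
neg -> -2
neg -> 2
12  -> 2 12
mod -> 2
9   -> 2 9
sub -> -7
6   -> -7 6
mul -> -42
-54 -> -42 -54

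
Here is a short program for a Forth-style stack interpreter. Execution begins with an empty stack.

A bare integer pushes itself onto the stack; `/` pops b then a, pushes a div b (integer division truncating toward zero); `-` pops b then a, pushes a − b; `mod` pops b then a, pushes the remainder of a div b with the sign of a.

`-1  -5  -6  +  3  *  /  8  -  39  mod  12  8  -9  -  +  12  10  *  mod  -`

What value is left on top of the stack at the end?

-37

-1   -1
-5   -1 -5
-6   -1 -5 -6
+    -1 -11
3    -1 -11 3
*    -1 -33
/    0
8    0 8
-    -8
39   -8 39
mod  -8
12   -8 12
8    -8 12 8
-9   -8 12 8 -9
-    -8 12 17
+    -8 29
12   -8 29 12
10   -8 29 12 10
*    -8 29 120
mod  -8 29
-    -37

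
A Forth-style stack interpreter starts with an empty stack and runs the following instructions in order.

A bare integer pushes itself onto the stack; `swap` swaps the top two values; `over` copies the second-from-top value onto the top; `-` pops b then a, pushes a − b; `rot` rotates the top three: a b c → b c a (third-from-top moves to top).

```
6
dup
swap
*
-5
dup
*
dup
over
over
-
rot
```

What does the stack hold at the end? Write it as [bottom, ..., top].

6     6
dup   6 6
swap  6 6
*     36
-5    36 -5
dup   36 -5 -5
*     36 25
dup   36 25 25
over  36 25 25 25
over  36 25 25 25 25
-     36 25 25 0
rot   36 25 0 25

[36, 25, 0, 25]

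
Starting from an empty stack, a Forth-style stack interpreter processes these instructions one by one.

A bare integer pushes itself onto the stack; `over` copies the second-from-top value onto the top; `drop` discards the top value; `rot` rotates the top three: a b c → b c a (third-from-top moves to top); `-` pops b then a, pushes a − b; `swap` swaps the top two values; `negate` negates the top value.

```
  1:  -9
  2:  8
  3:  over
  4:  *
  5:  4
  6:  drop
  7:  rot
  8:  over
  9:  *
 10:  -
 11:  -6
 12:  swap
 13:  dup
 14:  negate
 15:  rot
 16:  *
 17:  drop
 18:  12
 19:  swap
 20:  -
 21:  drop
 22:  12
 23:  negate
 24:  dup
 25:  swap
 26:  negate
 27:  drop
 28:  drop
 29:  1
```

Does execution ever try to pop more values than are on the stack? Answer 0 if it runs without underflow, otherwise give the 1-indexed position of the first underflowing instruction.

-9   → -9
8    → -9 8
over → -9 8 -9
*    → -9 -72
4    → -9 -72 4
drop → -9 -72
rot  — needs 3 operands, stack has 2 → underflow

7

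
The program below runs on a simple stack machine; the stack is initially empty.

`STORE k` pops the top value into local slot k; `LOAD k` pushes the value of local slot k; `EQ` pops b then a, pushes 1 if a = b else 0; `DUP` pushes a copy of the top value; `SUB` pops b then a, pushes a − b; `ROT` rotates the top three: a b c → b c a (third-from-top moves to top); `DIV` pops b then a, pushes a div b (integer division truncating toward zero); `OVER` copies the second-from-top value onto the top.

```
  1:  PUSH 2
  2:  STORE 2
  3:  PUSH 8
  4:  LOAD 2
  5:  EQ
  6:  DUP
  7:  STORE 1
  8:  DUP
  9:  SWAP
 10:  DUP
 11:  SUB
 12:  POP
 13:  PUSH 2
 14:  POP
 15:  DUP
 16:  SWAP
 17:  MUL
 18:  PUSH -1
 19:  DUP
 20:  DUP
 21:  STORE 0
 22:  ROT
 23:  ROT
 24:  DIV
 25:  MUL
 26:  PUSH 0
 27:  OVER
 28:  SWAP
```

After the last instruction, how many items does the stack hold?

PUSH 2  → 2
STORE 2 → (empty)
PUSH 8  → 8
LOAD 2  → 8 2
EQ      → 0
DUP     → 0 0
STORE 1 → 0
DUP     → 0 0
SWAP    → 0 0
DUP     → 0 0 0
SUB     → 0 0
POP     → 0
PUSH 2  → 0 2
POP     → 0
DUP     → 0 0
SWAP    → 0 0
MUL     → 0
PUSH -1 → 0 -1
DUP     → 0 -1 -1
DUP     → 0 -1 -1 -1
STORE 0 → 0 -1 -1
ROT     → -1 -1 0
ROT     → -1 0 -1
DIV     → -1 0
MUL     → 0
PUSH 0  → 0 0
OVER    → 0 0 0
SWAP    → 0 0 0

3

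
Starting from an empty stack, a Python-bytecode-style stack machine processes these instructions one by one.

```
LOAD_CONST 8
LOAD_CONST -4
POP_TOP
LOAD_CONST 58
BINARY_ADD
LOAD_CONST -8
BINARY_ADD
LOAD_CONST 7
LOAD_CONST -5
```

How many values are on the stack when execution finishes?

3

LOAD_CONST 8  : 8
LOAD_CONST -4 : 8 -4
POP_TOP       : 8
LOAD_CONST 58 : 8 58
BINARY_ADD    : 66
LOAD_CONST -8 : 66 -8
BINARY_ADD    : 58
LOAD_CONST 7  : 58 7
LOAD_CONST -5 : 58 7 -5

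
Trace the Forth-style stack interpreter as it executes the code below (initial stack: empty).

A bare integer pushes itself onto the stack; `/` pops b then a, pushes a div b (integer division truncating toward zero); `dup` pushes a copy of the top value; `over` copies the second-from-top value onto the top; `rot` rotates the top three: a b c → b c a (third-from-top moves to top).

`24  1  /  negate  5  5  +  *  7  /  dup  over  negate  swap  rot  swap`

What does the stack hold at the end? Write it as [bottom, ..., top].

[34, -34, -34]

24     : 24
1      : 24 1
/      : 24
negate : -24
5      : -24 5
5      : -24 5 5
+      : -24 10
*      : -240
7      : -240 7
/      : -34
dup    : -34 -34
over   : -34 -34 -34
negate : -34 -34 34
swap   : -34 34 -34
rot    : 34 -34 -34
swap   : 34 -34 -34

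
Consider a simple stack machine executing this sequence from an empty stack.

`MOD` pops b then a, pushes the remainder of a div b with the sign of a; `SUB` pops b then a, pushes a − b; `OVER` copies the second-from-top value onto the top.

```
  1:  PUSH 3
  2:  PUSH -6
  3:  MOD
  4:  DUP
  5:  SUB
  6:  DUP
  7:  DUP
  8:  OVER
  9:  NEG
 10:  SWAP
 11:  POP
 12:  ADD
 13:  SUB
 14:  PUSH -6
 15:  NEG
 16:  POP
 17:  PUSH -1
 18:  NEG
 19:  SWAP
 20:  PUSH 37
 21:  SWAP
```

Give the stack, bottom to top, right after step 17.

[0, -1]

PUSH 3  -> [3]
PUSH -6 -> [3, -6]
MOD     -> [3]
DUP     -> [3, 3]
SUB     -> [0]
DUP     -> [0, 0]
DUP     -> [0, 0, 0]
OVER    -> [0, 0, 0, 0]
NEG     -> [0, 0, 0, 0]
SWAP    -> [0, 0, 0, 0]
POP     -> [0, 0, 0]
ADD     -> [0, 0]
SUB     -> [0]
PUSH -6 -> [0, -6]
NEG     -> [0, 6]
POP     -> [0]
PUSH -1 -> [0, -1]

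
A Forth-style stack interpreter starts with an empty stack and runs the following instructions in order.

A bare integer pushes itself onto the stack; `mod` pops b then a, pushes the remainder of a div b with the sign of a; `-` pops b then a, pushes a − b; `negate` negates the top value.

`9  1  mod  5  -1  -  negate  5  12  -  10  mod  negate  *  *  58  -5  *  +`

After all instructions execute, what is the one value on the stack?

9       [9]
1       [9, 1]
mod     [0]
5       [0, 5]
-1      [0, 5, -1]
-       [0, 6]
negate  [0, -6]
5       [0, -6, 5]
12      [0, -6, 5, 12]
-       [0, -6, -7]
10      [0, -6, -7, 10]
mod     [0, -6, -7]
negate  [0, -6, 7]
*       [0, -42]
*       [0]
58      [0, 58]
-5      [0, 58, -5]
*       [0, -290]
+       [-290]

-290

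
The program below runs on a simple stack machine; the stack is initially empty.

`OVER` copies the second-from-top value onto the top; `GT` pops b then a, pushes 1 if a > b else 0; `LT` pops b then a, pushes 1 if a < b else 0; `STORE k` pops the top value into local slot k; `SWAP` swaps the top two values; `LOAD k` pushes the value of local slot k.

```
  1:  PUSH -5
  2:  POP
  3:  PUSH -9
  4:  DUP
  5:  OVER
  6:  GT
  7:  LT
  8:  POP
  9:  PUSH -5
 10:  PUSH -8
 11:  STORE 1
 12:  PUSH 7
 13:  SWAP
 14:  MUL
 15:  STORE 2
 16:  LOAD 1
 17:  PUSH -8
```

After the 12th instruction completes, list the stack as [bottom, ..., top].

[-5, 7]

PUSH -5 : [-5]
POP     : []
PUSH -9 : [-9]
DUP     : [-9, -9]
OVER    : [-9, -9, -9]
GT      : [-9, 0]
LT      : [1]
POP     : []
PUSH -5 : [-5]
PUSH -8 : [-5, -8]
STORE 1 : [-5]
PUSH 7  : [-5, 7]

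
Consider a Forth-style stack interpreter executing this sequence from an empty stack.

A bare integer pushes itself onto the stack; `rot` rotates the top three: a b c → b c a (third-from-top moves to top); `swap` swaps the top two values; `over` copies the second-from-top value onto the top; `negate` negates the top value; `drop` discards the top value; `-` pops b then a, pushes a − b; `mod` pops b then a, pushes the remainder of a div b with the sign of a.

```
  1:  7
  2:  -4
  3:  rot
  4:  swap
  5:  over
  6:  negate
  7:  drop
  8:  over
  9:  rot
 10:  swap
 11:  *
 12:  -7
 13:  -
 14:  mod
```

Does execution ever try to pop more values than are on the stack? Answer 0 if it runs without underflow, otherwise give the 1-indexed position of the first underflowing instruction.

7  → 7
-4 → 7 -4
rot  — needs 3 operands, stack has 2 → underflow

3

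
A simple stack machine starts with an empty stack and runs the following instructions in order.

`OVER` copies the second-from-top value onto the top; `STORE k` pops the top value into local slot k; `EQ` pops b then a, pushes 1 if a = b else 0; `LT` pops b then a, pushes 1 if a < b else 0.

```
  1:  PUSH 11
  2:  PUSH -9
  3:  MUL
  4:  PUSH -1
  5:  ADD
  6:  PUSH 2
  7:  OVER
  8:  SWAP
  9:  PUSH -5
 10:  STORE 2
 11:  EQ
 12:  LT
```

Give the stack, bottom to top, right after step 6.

[-100, 2]

PUSH 11 : [11]
PUSH -9 : [11, -9]
MUL     : [-99]
PUSH -1 : [-99, -1]
ADD     : [-100]
PUSH 2  : [-100, 2]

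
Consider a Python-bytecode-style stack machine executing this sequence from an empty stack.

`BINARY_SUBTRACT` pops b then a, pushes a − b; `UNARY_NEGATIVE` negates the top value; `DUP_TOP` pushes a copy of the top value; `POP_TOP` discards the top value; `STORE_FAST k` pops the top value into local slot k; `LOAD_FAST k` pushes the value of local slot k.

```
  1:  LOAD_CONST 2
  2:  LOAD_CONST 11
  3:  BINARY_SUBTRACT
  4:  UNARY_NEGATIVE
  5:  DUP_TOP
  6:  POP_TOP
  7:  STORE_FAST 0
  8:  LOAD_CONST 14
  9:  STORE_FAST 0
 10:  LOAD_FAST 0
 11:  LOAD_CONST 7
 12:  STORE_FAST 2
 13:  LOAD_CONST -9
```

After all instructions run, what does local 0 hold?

14

LOAD_CONST 2    : 2
LOAD_CONST 11   : 2 11
BINARY_SUBTRACT : -9
UNARY_NEGATIVE  : 9
DUP_TOP         : 9 9
POP_TOP         : 9
STORE_FAST 0    : (empty)
LOAD_CONST 14   : 14
STORE_FAST 0    : (empty)
LOAD_FAST 0     : 14
LOAD_CONST 7    : 14 7
STORE_FAST 2    : 14
LOAD_CONST -9   : 14 -9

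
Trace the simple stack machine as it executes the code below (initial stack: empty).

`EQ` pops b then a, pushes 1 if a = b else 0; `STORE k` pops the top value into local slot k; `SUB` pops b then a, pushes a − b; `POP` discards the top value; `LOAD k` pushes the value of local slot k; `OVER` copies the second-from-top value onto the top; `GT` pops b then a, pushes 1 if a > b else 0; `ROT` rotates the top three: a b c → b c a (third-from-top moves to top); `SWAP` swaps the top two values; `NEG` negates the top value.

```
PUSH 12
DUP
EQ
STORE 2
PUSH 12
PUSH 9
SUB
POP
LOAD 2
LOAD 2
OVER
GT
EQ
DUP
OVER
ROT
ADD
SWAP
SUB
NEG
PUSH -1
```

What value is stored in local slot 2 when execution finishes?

PUSH 12 : [12]
DUP     : [12, 12]
EQ      : [1]
STORE 2 : []
PUSH 12 : [12]
PUSH 9  : [12, 9]
SUB     : [3]
POP     : []
LOAD 2  : [1]
LOAD 2  : [1, 1]
OVER    : [1, 1, 1]
GT      : [1, 0]
EQ      : [0]
DUP     : [0, 0]
OVER    : [0, 0, 0]
ROT     : [0, 0, 0]
ADD     : [0, 0]
SWAP    : [0, 0]
SUB     : [0]
NEG     : [0]
PUSH -1 : [0, -1]

1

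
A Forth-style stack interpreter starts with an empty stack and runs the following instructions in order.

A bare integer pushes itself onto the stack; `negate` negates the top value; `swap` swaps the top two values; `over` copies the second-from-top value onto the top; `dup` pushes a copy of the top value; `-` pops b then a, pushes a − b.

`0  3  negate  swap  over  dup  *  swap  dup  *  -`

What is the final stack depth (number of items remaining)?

0       [0]
3       [0, 3]
negate  [0, -3]
swap    [-3, 0]
over    [-3, 0, -3]
dup     [-3, 0, -3, -3]
*       [-3, 0, 9]
swap    [-3, 9, 0]
dup     [-3, 9, 0, 0]
*       [-3, 9, 0]
-       [-3, 9]

2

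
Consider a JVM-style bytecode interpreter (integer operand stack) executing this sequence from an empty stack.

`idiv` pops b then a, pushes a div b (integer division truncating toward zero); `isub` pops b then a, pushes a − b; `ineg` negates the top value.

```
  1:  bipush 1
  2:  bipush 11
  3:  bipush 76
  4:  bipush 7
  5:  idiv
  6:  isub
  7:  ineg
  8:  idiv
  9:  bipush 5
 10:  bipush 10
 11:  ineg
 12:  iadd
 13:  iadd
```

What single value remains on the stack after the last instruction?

-6

bipush 1  -> 1
bipush 11 -> 1 11
bipush 76 -> 1 11 76
bipush 7  -> 1 11 76 7
idiv      -> 1 11 10
isub      -> 1 1
ineg      -> 1 -1
idiv      -> -1
bipush 5  -> -1 5
bipush 10 -> -1 5 10
ineg      -> -1 5 -10
iadd      -> -1 -5
iadd      -> -6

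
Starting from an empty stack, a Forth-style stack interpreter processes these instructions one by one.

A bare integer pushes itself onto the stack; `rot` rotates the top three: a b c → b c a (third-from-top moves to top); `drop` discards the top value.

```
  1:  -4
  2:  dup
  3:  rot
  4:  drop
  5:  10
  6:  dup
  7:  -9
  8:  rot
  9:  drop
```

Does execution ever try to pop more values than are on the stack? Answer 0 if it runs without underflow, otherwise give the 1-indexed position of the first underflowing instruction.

-4  → -4
dup → -4 -4
rot  — needs 3 operands, stack has 2 → underflow

3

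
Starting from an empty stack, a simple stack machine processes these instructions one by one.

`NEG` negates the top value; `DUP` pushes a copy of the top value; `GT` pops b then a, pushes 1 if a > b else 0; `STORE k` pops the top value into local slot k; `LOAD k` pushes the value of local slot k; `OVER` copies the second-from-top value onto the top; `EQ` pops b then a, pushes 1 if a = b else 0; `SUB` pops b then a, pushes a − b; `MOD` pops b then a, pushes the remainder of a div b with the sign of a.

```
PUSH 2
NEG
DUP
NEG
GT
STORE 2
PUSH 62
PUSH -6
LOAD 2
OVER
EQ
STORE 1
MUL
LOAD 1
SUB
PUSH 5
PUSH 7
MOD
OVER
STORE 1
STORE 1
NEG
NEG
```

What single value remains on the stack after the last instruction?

-372

PUSH 2  → [2]
NEG     → [-2]
DUP     → [-2, -2]
NEG     → [-2, 2]
GT      → [0]
STORE 2 → []
PUSH 62 → [62]
PUSH -6 → [62, -6]
LOAD 2  → [62, -6, 0]
OVER    → [62, -6, 0, -6]
EQ      → [62, -6, 0]
STORE 1 → [62, -6]
MUL     → [-372]
LOAD 1  → [-372, 0]
SUB     → [-372]
PUSH 5  → [-372, 5]
PUSH 7  → [-372, 5, 7]
MOD     → [-372, 5]
OVER    → [-372, 5, -372]
STORE 1 → [-372, 5]
STORE 1 → [-372]
NEG     → [372]
NEG     → [-372]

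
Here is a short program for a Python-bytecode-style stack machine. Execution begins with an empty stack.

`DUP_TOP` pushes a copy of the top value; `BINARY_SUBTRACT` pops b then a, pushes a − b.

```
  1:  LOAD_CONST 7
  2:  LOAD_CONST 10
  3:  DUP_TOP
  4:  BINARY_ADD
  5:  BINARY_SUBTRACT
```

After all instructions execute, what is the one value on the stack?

LOAD_CONST 7    → 7
LOAD_CONST 10   → 7 10
DUP_TOP         → 7 10 10
BINARY_ADD      → 7 20
BINARY_SUBTRACT → -13

-13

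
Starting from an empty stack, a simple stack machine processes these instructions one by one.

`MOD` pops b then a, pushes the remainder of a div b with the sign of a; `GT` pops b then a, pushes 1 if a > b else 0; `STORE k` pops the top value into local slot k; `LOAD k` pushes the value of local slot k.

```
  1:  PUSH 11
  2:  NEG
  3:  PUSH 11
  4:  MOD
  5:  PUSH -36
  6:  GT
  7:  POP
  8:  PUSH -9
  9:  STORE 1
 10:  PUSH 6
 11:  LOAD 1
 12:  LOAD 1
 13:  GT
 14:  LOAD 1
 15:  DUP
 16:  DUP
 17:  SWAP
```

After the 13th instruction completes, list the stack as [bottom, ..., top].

PUSH 11  → [11]
NEG      → [-11]
PUSH 11  → [-11, 11]
MOD      → [0]
PUSH -36 → [0, -36]
GT       → [1]
POP      → []
PUSH -9  → [-9]
STORE 1  → []
PUSH 6   → [6]
LOAD 1   → [6, -9]
LOAD 1   → [6, -9, -9]
GT       → [6, 0]

[6, 0]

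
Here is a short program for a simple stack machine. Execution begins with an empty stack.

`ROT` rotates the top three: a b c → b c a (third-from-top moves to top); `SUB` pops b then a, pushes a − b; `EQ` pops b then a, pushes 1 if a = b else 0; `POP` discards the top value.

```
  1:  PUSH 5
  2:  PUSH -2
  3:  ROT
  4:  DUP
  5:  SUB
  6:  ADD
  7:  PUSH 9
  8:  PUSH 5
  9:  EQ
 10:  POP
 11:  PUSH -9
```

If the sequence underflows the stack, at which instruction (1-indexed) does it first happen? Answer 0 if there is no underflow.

3

PUSH 5  -> [5]
PUSH -2 -> [5, -2]
ROT  — needs 3 operands, stack has 2 → underflow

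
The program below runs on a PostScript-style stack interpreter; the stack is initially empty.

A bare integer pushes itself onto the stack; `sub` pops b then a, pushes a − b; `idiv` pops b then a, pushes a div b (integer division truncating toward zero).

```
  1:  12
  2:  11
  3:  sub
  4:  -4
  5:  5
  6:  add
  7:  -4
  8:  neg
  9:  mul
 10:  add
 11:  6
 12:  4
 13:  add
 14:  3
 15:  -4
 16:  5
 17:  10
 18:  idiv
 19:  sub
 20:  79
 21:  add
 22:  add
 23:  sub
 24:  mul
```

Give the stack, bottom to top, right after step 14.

[5, 10, 3]

12  -> 12
11  -> 12 11
sub -> 1
-4  -> 1 -4
5   -> 1 -4 5
add -> 1 1
-4  -> 1 1 -4
neg -> 1 1 4
mul -> 1 4
add -> 5
6   -> 5 6
4   -> 5 6 4
add -> 5 10
3   -> 5 10 3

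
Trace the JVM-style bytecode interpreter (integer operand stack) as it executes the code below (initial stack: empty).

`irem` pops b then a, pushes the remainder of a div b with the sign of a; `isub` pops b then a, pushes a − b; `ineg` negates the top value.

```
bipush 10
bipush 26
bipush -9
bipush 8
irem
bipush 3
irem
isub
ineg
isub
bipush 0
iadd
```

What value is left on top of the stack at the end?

37

bipush 10 → 10
bipush 26 → 10 26
bipush -9 → 10 26 -9
bipush 8  → 10 26 -9 8
irem      → 10 26 -1
bipush 3  → 10 26 -1 3
irem      → 10 26 -1
isub      → 10 27
ineg      → 10 -27
isub      → 37
bipush 0  → 37 0
iadd      → 37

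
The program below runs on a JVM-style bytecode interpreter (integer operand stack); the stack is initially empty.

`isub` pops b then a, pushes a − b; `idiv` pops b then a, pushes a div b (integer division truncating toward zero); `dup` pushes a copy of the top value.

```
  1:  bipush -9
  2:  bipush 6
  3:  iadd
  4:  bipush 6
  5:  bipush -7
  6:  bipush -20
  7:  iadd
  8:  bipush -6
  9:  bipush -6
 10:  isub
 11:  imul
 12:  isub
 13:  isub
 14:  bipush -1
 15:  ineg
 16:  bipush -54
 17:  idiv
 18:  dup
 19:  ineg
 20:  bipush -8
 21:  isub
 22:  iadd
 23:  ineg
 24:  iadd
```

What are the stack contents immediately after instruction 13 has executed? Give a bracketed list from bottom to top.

bipush -9  -> [-9]
bipush 6   -> [-9, 6]
iadd       -> [-3]
bipush 6   -> [-3, 6]
bipush -7  -> [-3, 6, -7]
bipush -20 -> [-3, 6, -7, -20]
iadd       -> [-3, 6, -27]
bipush -6  -> [-3, 6, -27, -6]
bipush -6  -> [-3, 6, -27, -6, -6]
isub       -> [-3, 6, -27, 0]
imul       -> [-3, 6, 0]
isub       -> [-3, 6]
isub       -> [-9]

[-9]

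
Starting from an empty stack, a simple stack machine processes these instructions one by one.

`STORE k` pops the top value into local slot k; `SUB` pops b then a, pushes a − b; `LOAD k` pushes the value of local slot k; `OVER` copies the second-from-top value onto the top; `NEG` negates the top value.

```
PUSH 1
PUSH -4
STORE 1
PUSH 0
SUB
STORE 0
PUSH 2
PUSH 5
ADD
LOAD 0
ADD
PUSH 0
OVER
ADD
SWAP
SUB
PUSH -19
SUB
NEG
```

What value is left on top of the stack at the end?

PUSH 1   : 1
PUSH -4  : 1 -4
STORE 1  : 1
PUSH 0   : 1 0
SUB      : 1
STORE 0  : (empty)
PUSH 2   : 2
PUSH 5   : 2 5
ADD      : 7
LOAD 0   : 7 1
ADD      : 8
PUSH 0   : 8 0
OVER     : 8 0 8
ADD      : 8 8
SWAP     : 8 8
SUB      : 0
PUSH -19 : 0 -19
SUB      : 19
NEG      : -19

-19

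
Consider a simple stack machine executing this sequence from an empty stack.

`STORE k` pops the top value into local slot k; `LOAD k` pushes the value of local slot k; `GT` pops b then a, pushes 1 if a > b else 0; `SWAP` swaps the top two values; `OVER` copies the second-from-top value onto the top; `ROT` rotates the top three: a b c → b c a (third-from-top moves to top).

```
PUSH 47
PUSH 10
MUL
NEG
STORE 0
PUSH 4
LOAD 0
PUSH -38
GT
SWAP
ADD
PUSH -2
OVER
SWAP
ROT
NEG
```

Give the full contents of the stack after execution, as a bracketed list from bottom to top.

PUSH 47  → [47]
PUSH 10  → [47, 10]
MUL      → [470]
NEG      → [-470]
STORE 0  → []
PUSH 4   → [4]
LOAD 0   → [4, -470]
PUSH -38 → [4, -470, -38]
GT       → [4, 0]
SWAP     → [0, 4]
ADD      → [4]
PUSH -2  → [4, -2]
OVER     → [4, -2, 4]
SWAP     → [4, 4, -2]
ROT      → [4, -2, 4]
NEG      → [4, -2, -4]

[4, -2, -4]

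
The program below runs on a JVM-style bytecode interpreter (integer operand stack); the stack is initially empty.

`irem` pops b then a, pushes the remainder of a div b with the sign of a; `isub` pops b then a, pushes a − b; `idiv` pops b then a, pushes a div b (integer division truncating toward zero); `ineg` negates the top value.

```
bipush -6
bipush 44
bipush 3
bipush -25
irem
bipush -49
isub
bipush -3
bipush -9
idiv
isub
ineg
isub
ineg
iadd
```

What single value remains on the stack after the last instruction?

-102

bipush -6  -> -6
bipush 44  -> -6 44
bipush 3   -> -6 44 3
bipush -25 -> -6 44 3 -25
irem       -> -6 44 3
bipush -49 -> -6 44 3 -49
isub       -> -6 44 52
bipush -3  -> -6 44 52 -3
bipush -9  -> -6 44 52 -3 -9
idiv       -> -6 44 52 0
isub       -> -6 44 52
ineg       -> -6 44 -52
isub       -> -6 96
ineg       -> -6 -96
iadd       -> -102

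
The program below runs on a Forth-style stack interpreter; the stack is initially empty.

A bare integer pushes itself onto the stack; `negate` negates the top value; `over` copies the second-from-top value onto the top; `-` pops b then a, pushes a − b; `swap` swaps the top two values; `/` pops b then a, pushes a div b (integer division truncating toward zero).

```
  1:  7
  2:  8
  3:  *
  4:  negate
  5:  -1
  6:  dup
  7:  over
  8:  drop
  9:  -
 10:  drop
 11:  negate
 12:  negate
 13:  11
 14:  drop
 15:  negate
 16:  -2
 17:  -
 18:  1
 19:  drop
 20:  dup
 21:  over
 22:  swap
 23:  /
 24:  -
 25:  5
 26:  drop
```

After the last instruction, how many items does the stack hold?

1

7      -> 7
8      -> 7 8
*      -> 56
negate -> -56
-1     -> -56 -1
dup    -> -56 -1 -1
over   -> -56 -1 -1 -1
drop   -> -56 -1 -1
-      -> -56 0
drop   -> -56
negate -> 56
negate -> -56
11     -> -56 11
drop   -> -56
negate -> 56
-2     -> 56 -2
-      -> 58
1      -> 58 1
drop   -> 58
dup    -> 58 58
over   -> 58 58 58
swap   -> 58 58 58
/      -> 58 1
-      -> 57
5      -> 57 5
drop   -> 57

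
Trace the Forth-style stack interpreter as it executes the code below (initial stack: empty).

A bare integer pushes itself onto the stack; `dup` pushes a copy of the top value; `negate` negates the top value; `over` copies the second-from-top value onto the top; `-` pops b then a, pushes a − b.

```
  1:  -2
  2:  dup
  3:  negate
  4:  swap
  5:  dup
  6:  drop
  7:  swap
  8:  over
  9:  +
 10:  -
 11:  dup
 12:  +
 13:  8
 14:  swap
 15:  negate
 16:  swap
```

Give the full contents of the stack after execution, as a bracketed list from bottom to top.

[4, 8]

-2     -> -2
dup    -> -2 -2
negate -> -2 2
swap   -> 2 -2
dup    -> 2 -2 -2
drop   -> 2 -2
swap   -> -2 2
over   -> -2 2 -2
+      -> -2 0
-      -> -2
dup    -> -2 -2
+      -> -4
8      -> -4 8
swap   -> 8 -4
negate -> 8 4
swap   -> 4 8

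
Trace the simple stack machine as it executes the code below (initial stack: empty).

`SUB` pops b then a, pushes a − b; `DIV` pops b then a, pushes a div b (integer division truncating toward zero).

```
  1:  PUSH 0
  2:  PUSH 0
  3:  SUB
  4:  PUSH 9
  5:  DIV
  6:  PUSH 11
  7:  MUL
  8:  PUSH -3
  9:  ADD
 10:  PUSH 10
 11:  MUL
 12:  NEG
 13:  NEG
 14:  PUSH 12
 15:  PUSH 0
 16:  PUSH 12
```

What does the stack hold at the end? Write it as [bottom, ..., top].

PUSH 0   0
PUSH 0   0 0
SUB      0
PUSH 9   0 9
DIV      0
PUSH 11  0 11
MUL      0
PUSH -3  0 -3
ADD      -3
PUSH 10  -3 10
MUL      -30
NEG      30
NEG      -30
PUSH 12  -30 12
PUSH 0   -30 12 0
PUSH 12  -30 12 0 12

[-30, 12, 0, 12]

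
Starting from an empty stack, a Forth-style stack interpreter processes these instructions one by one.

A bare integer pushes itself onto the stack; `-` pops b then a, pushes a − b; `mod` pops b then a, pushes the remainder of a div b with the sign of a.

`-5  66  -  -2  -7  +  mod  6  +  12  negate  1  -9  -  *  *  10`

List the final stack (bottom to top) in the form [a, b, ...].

[240, 10]

-5     : [-5]
66     : [-5, 66]
-      : [-71]
-2     : [-71, -2]
-7     : [-71, -2, -7]
+      : [-71, -9]
mod    : [-8]
6      : [-8, 6]
+      : [-2]
12     : [-2, 12]
negate : [-2, -12]
1      : [-2, -12, 1]
-9     : [-2, -12, 1, -9]
-      : [-2, -12, 10]
*      : [-2, -120]
*      : [240]
10     : [240, 10]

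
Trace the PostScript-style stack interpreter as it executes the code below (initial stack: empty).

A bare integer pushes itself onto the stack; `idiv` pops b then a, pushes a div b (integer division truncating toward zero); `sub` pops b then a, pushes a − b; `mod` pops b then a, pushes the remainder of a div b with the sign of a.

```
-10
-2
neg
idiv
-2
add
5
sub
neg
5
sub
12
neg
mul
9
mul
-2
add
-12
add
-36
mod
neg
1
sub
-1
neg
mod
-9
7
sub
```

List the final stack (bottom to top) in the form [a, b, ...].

[0, -16]

-10  : [-10]
-2   : [-10, -2]
neg  : [-10, 2]
idiv : [-5]
-2   : [-5, -2]
add  : [-7]
5    : [-7, 5]
sub  : [-12]
neg  : [12]
5    : [12, 5]
sub  : [7]
12   : [7, 12]
neg  : [7, -12]
mul  : [-84]
9    : [-84, 9]
mul  : [-756]
-2   : [-756, -2]
add  : [-758]
-12  : [-758, -12]
add  : [-770]
-36  : [-770, -36]
mod  : [-14]
neg  : [14]
1    : [14, 1]
sub  : [13]
-1   : [13, -1]
neg  : [13, 1]
mod  : [0]
-9   : [0, -9]
7    : [0, -9, 7]
sub  : [0, -16]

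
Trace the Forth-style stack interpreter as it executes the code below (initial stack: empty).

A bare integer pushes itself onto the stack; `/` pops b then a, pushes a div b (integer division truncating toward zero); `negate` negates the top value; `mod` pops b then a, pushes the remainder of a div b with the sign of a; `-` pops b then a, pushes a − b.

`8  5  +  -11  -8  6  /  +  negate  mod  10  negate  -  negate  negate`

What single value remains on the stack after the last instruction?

11

8      : 8
5      : 8 5
+      : 13
-11    : 13 -11
-8     : 13 -11 -8
6      : 13 -11 -8 6
/      : 13 -11 -1
+      : 13 -12
negate : 13 12
mod    : 1
10     : 1 10
negate : 1 -10
-      : 11
negate : -11
negate : 11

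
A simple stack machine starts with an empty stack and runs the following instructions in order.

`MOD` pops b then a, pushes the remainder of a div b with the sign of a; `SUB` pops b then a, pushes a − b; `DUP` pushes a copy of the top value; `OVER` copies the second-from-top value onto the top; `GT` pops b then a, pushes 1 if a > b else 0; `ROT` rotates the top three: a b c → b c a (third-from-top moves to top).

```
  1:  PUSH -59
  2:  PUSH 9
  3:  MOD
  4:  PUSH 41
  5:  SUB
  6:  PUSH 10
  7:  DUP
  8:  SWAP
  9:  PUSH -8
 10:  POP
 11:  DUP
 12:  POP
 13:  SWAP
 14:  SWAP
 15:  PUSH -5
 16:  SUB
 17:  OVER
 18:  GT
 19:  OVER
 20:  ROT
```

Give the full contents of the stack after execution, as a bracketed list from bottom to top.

[-46, 1, 10, 10]

PUSH -59 : [-59]
PUSH 9   : [-59, 9]
MOD      : [-5]
PUSH 41  : [-5, 41]
SUB      : [-46]
PUSH 10  : [-46, 10]
DUP      : [-46, 10, 10]
SWAP     : [-46, 10, 10]
PUSH -8  : [-46, 10, 10, -8]
POP      : [-46, 10, 10]
DUP      : [-46, 10, 10, 10]
POP      : [-46, 10, 10]
SWAP     : [-46, 10, 10]
SWAP     : [-46, 10, 10]
PUSH -5  : [-46, 10, 10, -5]
SUB      : [-46, 10, 15]
OVER     : [-46, 10, 15, 10]
GT       : [-46, 10, 1]
OVER     : [-46, 10, 1, 10]
ROT      : [-46, 1, 10, 10]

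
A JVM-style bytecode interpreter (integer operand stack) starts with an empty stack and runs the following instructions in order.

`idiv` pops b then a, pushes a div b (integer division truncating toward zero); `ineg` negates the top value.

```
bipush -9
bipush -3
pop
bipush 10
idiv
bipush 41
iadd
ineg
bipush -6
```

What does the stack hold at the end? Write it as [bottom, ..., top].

[-41, -6]

bipush -9 -> -9
bipush -3 -> -9 -3
pop       -> -9
bipush 10 -> -9 10
idiv      -> 0
bipush 41 -> 0 41
iadd      -> 41
ineg      -> -41
bipush -6 -> -41 -6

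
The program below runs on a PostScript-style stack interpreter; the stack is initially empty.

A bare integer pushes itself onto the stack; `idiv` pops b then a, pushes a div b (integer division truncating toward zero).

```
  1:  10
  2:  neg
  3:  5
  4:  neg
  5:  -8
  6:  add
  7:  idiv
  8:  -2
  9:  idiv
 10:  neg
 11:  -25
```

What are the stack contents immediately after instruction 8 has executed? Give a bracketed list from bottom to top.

10    [10]
neg   [-10]
5     [-10, 5]
neg   [-10, -5]
-8    [-10, -5, -8]
add   [-10, -13]
idiv  [0]
-2    [0, -2]

[0, -2]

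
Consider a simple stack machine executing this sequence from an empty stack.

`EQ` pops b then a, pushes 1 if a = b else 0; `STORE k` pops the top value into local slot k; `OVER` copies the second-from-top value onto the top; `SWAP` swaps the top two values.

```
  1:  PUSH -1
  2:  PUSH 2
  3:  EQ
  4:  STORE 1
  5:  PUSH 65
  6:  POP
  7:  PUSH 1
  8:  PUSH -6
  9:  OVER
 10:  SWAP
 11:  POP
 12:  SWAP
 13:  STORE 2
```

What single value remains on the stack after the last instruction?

PUSH -1 : -1
PUSH 2  : -1 2
EQ      : 0
STORE 1 : (empty)
PUSH 65 : 65
POP     : (empty)
PUSH 1  : 1
PUSH -6 : 1 -6
OVER    : 1 -6 1
SWAP    : 1 1 -6
POP     : 1 1
SWAP    : 1 1
STORE 2 : 1

1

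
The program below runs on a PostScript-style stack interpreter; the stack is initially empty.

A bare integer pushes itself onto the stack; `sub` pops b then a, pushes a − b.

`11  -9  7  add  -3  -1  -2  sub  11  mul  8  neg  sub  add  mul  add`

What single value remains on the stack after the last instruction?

-21

11  : [11]
-9  : [11, -9]
7   : [11, -9, 7]
add : [11, -2]
-3  : [11, -2, -3]
-1  : [11, -2, -3, -1]
-2  : [11, -2, -3, -1, -2]
sub : [11, -2, -3, 1]
11  : [11, -2, -3, 1, 11]
mul : [11, -2, -3, 11]
8   : [11, -2, -3, 11, 8]
neg : [11, -2, -3, 11, -8]
sub : [11, -2, -3, 19]
add : [11, -2, 16]
mul : [11, -32]
add : [-21]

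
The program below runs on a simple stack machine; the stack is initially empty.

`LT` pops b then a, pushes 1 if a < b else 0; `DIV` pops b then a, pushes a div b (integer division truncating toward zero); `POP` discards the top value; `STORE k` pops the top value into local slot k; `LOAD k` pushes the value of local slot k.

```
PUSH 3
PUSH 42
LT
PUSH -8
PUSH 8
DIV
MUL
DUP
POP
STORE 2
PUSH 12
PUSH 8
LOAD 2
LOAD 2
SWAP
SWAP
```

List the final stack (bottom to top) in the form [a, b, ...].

[12, 8, -1, -1]

PUSH 3  : [3]
PUSH 42 : [3, 42]
LT      : [1]
PUSH -8 : [1, -8]
PUSH 8  : [1, -8, 8]
DIV     : [1, -1]
MUL     : [-1]
DUP     : [-1, -1]
POP     : [-1]
STORE 2 : []
PUSH 12 : [12]
PUSH 8  : [12, 8]
LOAD 2  : [12, 8, -1]
LOAD 2  : [12, 8, -1, -1]
SWAP    : [12, 8, -1, -1]
SWAP    : [12, 8, -1, -1]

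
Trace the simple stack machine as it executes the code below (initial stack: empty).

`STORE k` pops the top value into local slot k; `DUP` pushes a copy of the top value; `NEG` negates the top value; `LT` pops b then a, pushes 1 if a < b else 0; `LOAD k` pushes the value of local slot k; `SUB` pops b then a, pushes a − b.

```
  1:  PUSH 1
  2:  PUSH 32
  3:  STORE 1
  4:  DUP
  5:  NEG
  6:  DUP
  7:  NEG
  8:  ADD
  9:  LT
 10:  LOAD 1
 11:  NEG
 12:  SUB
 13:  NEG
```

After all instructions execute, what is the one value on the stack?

PUSH 1  : 1
PUSH 32 : 1 32
STORE 1 : 1
DUP     : 1 1
NEG     : 1 -1
DUP     : 1 -1 -1
NEG     : 1 -1 1
ADD     : 1 0
LT      : 0
LOAD 1  : 0 32
NEG     : 0 -32
SUB     : 32
NEG     : -32

-32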